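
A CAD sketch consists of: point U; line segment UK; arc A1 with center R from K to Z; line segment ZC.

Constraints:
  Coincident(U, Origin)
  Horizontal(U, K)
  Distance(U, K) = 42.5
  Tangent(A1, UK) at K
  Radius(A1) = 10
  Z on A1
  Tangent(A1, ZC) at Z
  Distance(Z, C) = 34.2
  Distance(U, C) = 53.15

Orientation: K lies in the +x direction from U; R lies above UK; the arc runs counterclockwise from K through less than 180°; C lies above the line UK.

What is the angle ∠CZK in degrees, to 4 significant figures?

117.0°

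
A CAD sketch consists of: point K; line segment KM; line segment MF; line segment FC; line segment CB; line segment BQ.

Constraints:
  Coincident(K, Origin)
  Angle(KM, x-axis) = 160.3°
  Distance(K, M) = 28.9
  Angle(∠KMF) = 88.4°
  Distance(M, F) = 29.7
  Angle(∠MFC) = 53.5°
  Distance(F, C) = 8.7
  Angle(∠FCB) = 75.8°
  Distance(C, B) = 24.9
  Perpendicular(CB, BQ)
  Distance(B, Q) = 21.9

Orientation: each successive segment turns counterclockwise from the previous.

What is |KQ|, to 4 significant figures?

60.40

K is at the origin; KM runs at 160.3° with length 28.9, so M = (-27.21, 9.742). ∠KMF = 88.4° gives MF at -108.1° from the x-axis; with |MF| = 29.7, F = (-36.44, -18.49). ∠MFC = 53.5° gives FC at 18.40° from the x-axis; with |FC| = 8.7, C = (-28.18, -15.74). ∠FCB = 75.8° gives CB at 122.6° from the x-axis; with |CB| = 24.9, B = (-41.60, 5.235). The perpendicularity gives BQ at right angles to CB, so BQ runs at -147.4°; with |BQ| = 21.9, Q = (-60.05, -6.564). Then |KQ| = |Q − K| = 60.40.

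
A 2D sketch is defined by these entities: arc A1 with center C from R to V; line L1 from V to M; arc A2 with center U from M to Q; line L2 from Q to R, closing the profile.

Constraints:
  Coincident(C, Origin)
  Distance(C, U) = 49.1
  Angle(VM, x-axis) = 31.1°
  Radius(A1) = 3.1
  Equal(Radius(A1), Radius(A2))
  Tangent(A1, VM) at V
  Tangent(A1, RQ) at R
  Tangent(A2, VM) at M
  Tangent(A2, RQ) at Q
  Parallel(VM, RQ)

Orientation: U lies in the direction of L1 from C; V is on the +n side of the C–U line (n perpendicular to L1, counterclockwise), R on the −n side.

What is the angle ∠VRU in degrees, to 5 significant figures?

86.387°

The slot axis is L1's direction at 31.1°, so u = (cos 31.1°, sin 31.1°) = (0.85627, 0.51653) and n = (−sin 31.1°, cos 31.1°) = (-0.51653, 0.85627). C is at the origin and U lies 49.1 along u from C, so U = 49.1·u = (42.043, 25.362). Tangency of A1 to both parallel lines with radius 3.1 puts V and R at C ± 3.1·n: V = (-1.6013, 2.6544), R = (1.6013, -2.6544). Then cos ∠VRU = RV·RU / (|RV||RU|), giving 86.387°.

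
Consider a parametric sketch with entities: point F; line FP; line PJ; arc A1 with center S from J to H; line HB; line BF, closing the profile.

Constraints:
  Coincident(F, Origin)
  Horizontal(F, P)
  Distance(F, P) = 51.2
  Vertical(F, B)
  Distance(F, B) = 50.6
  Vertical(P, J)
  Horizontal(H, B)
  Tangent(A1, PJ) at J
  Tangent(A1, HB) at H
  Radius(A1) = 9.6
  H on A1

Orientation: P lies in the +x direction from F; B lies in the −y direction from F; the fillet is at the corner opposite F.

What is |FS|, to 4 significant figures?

58.41

FB is vertical with |FB| = 50.6 and B on the −y side, so B = (0.000, -50.60). The virtual corner opposite F is at (51.20, -50.60). Since A1 is tangent to PJ there, SJ ⟂ PJ and A1 meets HB tangentially, so SH is at right angles to HB, with radius 9.6, so the center S sits 9.6 in from both sides at S = (41.60, -41.00). Then |FS| = |S − F| = 58.41.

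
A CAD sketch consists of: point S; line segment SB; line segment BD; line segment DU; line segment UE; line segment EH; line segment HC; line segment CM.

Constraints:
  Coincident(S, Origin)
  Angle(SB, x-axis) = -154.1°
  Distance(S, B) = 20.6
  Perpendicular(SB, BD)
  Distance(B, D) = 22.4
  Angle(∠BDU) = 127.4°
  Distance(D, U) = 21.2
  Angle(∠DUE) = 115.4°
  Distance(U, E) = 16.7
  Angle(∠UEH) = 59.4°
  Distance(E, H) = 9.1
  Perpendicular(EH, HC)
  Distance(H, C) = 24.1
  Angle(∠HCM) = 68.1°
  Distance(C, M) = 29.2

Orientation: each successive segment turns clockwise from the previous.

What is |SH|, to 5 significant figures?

23.045

S is at the origin; SB runs at -154.1° with length 20.6, so B = (-18.531, -8.9981). SB ⟂ BD, so BD runs at 115.90°; with |BD| = 22.4, D = (-28.315, 11.152). ∠BDU = 127.4° gives DU at 63.300° from the x-axis; with |DU| = 21.2, U = (-18.790, 30.091). ∠DUE = 115.4° gives UE at -1.3000° from the x-axis; with |UE| = 16.7, E = (-2.0940, 29.713). ∠UEH = 59.4° gives EH at -121.90° from the x-axis; with |EH| = 9.1, H = (-6.9028, 21.987). Then |SH| = |H − S| = 23.045.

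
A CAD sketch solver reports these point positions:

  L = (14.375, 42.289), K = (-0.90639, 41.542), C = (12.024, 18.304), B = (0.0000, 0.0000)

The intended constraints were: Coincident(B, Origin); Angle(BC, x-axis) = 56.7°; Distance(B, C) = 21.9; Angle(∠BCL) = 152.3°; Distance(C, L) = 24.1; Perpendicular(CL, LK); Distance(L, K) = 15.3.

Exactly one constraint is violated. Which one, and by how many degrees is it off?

Perpendicular(CL, LK) — off by 8.40°.

B = (0.00, 0.00) ✓; BC at 56.70° ✓; |BC| = 21.90 ✓; ∠BCL = 152.3° ✓; |CL| = 24.10 ✓; ∠(CL, LK) = 98.40° ✗; |LK| = 15.30 ✓.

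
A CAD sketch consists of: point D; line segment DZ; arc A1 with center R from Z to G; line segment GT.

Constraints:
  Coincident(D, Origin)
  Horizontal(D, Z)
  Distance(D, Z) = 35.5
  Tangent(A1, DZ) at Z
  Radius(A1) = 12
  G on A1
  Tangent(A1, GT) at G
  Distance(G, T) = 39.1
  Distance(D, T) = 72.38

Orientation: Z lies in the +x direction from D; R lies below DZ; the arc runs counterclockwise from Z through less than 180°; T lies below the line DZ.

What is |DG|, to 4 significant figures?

33.54

D is at the origin; D and Z share the same y with |DZ| = 35.5 and Z on the +x side, so Z = (35.50, 0.000). Since A1 is tangent to DZ there, RZ ⟂ DZ, so R = Z + (0, -12) = (35.50, -12.00). Since RG ⟂ GT (tangency), |RT| = √(12.0² + 39.1²) = 40.90 regardless of where G sits on A1. So T lies on both circle(D, 72.38) and circle(R, 40.90); the below-DZ intersection is T = (53.54, -48.71). G is the foot of the tangent from T: G = (26.76, -20.22).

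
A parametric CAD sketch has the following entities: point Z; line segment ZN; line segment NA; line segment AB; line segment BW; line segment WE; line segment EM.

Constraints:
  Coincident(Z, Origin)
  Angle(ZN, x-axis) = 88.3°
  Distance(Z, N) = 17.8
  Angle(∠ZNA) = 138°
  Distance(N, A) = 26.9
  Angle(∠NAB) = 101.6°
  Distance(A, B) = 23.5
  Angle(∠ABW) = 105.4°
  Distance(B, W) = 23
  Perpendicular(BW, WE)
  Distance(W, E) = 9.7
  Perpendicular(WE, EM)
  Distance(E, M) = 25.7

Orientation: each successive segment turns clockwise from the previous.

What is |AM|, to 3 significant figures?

13.4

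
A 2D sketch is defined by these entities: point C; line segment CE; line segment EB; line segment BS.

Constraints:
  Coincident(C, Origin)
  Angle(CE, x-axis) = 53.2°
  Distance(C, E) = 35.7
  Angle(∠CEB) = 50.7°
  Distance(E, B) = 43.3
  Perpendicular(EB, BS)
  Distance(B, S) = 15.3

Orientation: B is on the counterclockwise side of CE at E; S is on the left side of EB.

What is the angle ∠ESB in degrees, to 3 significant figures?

70.5°

C is at the origin; CE runs at 53.2° with length 35.7, so E = 35.7·(cos 53.2°, sin 53.2°) = (21.4, 28.6). ∠CEB = 50.7°, so EB runs at 53.2° + (180° − 50.7°) = 182° from the x-axis; with |EB| = 43.3, B = E + 43.3·(cos 182°, sin 182°) = (-21.9, 26.7). The perpendicularity gives BS at right angles to EB; with |BS| = 15.3 on the left of EB, S = B + 15.3·(0.0436, -0.999) = (-21.2, 11.4). Then cos ∠ESB = SE·SB / (|SE||SB|), giving 70.5°.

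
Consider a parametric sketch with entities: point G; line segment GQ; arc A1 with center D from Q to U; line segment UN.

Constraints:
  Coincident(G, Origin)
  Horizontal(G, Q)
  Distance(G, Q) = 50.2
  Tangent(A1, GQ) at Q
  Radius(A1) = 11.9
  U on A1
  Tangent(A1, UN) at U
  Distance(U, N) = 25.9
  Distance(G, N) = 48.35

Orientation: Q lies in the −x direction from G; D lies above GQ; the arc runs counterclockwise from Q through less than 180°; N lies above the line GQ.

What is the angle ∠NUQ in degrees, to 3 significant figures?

141°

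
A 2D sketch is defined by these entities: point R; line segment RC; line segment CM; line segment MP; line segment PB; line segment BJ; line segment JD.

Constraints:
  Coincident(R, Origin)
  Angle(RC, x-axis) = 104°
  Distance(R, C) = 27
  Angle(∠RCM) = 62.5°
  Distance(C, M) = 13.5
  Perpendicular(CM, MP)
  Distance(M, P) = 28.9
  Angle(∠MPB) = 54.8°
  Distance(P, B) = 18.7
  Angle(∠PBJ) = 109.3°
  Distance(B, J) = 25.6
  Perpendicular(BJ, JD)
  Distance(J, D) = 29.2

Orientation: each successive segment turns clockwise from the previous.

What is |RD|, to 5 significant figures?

30.637

R is at the origin; RC runs at 104.0° with length 27.0, so C = (-6.5319, 26.198). ∠RCM = 62.5° gives CM at -13.500° from the x-axis; with |CM| = 13.5, M = (6.5951, 23.046). CM ⟂ MP, so MP runs at -103.50°; with |MP| = 28.9, P = (-0.15147, -5.0550). ∠MPB = 54.8° gives PB at 131.30° from the x-axis; with |PB| = 18.7, B = (-12.493, 8.9936). ∠PBJ = 109.3° gives BJ at 60.600° from the x-axis; with |BJ| = 25.6, J = (0.073637, 31.297). BJ ⟂ JD, so JD runs at -29.400°; with |JD| = 29.2, D = (25.513, 16.962). Then |RD| = |D − R| = 30.637.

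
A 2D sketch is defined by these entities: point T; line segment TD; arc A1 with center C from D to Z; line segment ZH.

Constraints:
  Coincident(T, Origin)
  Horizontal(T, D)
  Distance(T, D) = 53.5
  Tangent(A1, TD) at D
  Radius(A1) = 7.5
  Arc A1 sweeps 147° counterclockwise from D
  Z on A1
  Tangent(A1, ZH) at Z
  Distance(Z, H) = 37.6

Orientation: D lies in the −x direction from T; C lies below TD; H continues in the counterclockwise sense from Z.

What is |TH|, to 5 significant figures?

43.046

T is at the origin; TD is horizontal with |TD| = 53.5 and D on the −x side, so D = (-53.500, 0.0000). The tangent condition forces CD to be normal to TD, so C = D + (0, -7.5) = (-53.500, -7.5000). On A1, D sits at bearing 90° from C; a 147° counterclockwise sweep puts Z at bearing 237°, so Z = C + 7.5·(cos 237°, sin 237°) = (-57.585, -13.790). Tangency of A1 to ZH means the radius CZ is perpendicular to ZH, so ZH runs along (−sin 237°, cos 237°); with |ZH| = 37.6, H = (-26.051, -34.268). Then |TH| = |H − T| = 43.046.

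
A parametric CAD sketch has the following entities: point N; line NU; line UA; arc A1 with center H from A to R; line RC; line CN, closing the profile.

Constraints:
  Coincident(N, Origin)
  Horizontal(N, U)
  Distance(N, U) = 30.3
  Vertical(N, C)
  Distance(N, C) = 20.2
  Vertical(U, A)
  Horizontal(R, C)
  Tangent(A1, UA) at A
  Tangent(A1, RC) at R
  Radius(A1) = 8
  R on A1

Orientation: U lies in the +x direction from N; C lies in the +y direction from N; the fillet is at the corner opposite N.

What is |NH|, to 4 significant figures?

25.42

N is at the origin; NU is horizontal with |NU| = 30.3 and U on the +x side, so U = (30.30, 0.000). N and C share the same x with |NC| = 20.2 and C on the +y side, so C = (0.000, 20.20). The virtual corner opposite N is at (30.30, 20.20). A1 meets UA tangentially, so HA is at right angles to UA and the tangent condition forces HR to be normal to RC, with radius 8.0, so the center H sits 8.0 in from both sides at H = (22.30, 12.20). Then |NH| = |H − N| = 25.42.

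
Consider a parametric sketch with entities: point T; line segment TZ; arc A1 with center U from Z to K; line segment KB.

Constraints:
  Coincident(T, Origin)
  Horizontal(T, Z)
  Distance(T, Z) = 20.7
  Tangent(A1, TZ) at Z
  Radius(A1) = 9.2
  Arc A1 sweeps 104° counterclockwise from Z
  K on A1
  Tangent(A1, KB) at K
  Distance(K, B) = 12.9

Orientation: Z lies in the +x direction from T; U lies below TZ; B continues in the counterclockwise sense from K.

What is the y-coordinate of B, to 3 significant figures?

-23.9

T is at the origin; TZ is horizontal with |TZ| = 20.7 and Z on the +x side, so Z = (20.7, 0.00). A1 meets TZ tangentially, so UZ is at right angles to TZ, so U = Z + (0, -9.2) = (20.7, -9.20). On A1, Z sits at bearing 90° from U; a 104° counterclockwise sweep puts K at bearing 194°, so K = U + 9.2·(cos 194°, sin 194°) = (11.8, -11.4). A1 meets KB tangentially, so UK is at right angles to KB, so KB runs along (−sin 194°, cos 194°); with |KB| = 12.9, B = (14.9, -23.9). So B.y = -23.9.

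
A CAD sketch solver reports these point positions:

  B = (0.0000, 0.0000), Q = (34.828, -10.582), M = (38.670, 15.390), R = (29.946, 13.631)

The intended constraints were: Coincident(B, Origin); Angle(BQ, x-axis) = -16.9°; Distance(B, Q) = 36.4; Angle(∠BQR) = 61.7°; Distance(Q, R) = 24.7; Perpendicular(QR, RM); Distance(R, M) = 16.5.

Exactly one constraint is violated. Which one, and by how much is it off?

Distance(R, M) = 16.5 — off by 7.60.

B = (0.00, 0.00) ✓; BQ at -16.90° ✓; |BQ| = 36.40 ✓; ∠BQR = 61.70° ✓; |QR| = 24.70 ✓; ∠(QR, RM) = 90.00° ✓; |RM| = 8.900 ✗.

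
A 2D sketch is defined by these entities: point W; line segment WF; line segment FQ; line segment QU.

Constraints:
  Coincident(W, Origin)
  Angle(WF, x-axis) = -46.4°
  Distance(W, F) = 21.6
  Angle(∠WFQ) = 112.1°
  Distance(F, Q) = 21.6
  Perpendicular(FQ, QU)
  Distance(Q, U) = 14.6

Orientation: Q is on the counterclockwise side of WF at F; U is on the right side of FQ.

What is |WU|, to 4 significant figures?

45.63

W is at the origin; WF runs at -46.4° with length 21.6, so F = 21.6·(cos -46.4°, sin -46.4°) = (14.90, -15.64). ∠WFQ = 112.1°, so FQ runs at -46.4° + (180° − 112.1°) = 21.50° from the x-axis; with |FQ| = 21.6, Q = F + 21.6·(cos 21.50°, sin 21.50°) = (34.99, -7.726). The perpendicularity gives QU at right angles to FQ; with |QU| = 14.6 on the right of FQ, U = Q + 14.6·(0.3665, -0.9304) = (40.34, -21.31). Then |WU| = |U − W| = 45.63.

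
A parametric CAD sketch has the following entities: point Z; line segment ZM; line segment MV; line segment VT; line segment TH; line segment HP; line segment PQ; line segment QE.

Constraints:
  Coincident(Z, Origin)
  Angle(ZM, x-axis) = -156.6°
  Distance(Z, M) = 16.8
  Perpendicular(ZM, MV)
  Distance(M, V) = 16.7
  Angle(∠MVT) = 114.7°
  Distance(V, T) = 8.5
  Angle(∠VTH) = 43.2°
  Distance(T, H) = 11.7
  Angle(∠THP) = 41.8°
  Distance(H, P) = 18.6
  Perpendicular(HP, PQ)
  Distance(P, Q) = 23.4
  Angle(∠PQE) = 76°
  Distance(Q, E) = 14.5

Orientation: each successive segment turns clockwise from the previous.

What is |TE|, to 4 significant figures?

12.80

HP is perpendicular to PQ, so PQ runs at 43.10°; with |PQ| = 23.4, Q = (-11.73, 32.85). ∠PQE = 76.0° gives QE at -60.90° from the x-axis; with |QE| = 14.5, E = (-4.680, 20.18). Then |TE| = |E − T| = 12.80.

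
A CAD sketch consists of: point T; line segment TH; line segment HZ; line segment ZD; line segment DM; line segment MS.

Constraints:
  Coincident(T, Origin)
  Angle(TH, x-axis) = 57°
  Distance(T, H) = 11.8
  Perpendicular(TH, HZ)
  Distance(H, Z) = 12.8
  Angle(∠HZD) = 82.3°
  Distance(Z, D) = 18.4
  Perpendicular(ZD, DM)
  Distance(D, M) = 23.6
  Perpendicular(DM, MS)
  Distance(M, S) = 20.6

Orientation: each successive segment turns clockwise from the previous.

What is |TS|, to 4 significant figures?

19.99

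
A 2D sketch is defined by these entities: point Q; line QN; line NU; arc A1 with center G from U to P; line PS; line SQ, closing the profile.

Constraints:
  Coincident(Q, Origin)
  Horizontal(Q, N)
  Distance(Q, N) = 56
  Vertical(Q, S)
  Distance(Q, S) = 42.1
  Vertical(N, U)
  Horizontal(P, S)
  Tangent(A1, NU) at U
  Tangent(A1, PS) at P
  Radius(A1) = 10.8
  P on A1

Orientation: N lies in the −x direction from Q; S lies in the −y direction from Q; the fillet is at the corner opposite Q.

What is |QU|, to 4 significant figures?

64.15

The virtual corner opposite Q is at (-56.00, -42.10). The tangent condition forces GU to be normal to NU and tangency of A1 to PS means the radius GP is perpendicular to PS, with radius 10.8, so the center G sits 10.8 in from both sides at G = (-45.20, -31.30). That places the tangent points at U = (-56.00, -31.30) on NU and P = (-45.20, -42.10) on PS. Then |QU| = |U − Q| = 64.15.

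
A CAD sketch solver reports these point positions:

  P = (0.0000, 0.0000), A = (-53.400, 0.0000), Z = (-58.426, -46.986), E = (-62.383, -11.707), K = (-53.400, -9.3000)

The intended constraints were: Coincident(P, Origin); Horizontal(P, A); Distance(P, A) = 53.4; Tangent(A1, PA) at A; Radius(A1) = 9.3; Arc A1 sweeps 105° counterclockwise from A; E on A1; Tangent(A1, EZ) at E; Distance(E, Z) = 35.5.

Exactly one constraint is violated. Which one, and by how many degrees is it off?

Tangent(A1, EZ) at E — off by 8.60°.

P = (0.00, 0.00) ✓; P.y = 0.00, A.y = 0.00 ✓; |PA| = 53.40 ✓; ∠(KA, AP) = 90.00° ✓; |KA| = 9.300 ✓; bearing(K→E) − bearing(K→A) = 105.0° ✓; |KE| = 9.300 ✓; ∠(KE, EZ) = 98.60° ✗; |EZ| = 35.50 ✓.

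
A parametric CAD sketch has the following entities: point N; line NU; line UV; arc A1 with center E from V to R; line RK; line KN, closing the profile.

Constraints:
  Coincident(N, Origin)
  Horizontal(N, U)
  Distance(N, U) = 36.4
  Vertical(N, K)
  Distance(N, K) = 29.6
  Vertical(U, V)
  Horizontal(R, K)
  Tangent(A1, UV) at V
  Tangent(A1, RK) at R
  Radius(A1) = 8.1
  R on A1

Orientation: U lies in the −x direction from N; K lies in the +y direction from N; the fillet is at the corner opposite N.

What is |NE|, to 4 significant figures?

35.54

NK is vertical with |NK| = 29.6 and K on the +y side, so K = (0.000, 29.60). The virtual corner opposite N is at (-36.40, 29.60). A1 meets UV tangentially, so EV is at right angles to UV and since A1 is tangent to RK there, ER ⟂ RK, with radius 8.1, so the center E sits 8.1 in from both sides at E = (-28.30, 21.50). Then |NE| = |E − N| = 35.54.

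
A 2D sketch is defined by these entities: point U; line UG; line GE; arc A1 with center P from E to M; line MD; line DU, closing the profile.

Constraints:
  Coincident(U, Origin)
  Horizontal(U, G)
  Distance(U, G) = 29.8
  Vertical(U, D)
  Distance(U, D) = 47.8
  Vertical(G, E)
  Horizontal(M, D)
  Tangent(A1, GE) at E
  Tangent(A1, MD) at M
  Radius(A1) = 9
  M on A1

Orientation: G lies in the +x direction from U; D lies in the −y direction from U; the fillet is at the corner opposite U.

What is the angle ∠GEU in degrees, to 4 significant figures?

37.53°

U is at the origin; U and G share the same y with |UG| = 29.8 and G on the +x side, so G = (29.80, 0.000). UD is vertical with |UD| = 47.8 and D on the −y side, so D = (0.000, -47.80). The virtual corner opposite U is at (29.80, -47.80). A1 meets GE tangentially, so PE is at right angles to GE and since A1 is tangent to MD there, PM ⟂ MD, with radius 9.0, so the center P sits 9.0 in from both sides at P = (20.80, -38.80). That places the tangent points at E = (29.80, -38.80) on GE and M = (20.80, -47.80) on MD. Then cos ∠GEU = EG·EU / (|EG||EU|), giving 37.53°.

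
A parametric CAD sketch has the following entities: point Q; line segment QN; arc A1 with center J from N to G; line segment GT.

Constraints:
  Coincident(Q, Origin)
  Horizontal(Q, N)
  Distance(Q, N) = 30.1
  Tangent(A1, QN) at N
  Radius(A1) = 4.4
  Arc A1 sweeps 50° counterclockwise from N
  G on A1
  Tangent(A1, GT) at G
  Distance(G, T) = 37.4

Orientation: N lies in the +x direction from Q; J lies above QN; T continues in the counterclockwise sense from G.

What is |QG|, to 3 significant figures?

33.5

Q is at the origin; QN is horizontal with |QN| = 30.1 and N on the +x side, so N = (30.1, 0.00). Tangency of A1 to QN means the radius JN is perpendicular to QN, so J = N + (0, 4.4) = (30.1, 4.40). On A1, N sits at bearing -90° from J; a 50° counterclockwise sweep puts G at bearing -40°, so G = J + 4.4·(cos -40°, sin -40°) = (33.5, 1.57). Then |QG| = |G − Q| = 33.5.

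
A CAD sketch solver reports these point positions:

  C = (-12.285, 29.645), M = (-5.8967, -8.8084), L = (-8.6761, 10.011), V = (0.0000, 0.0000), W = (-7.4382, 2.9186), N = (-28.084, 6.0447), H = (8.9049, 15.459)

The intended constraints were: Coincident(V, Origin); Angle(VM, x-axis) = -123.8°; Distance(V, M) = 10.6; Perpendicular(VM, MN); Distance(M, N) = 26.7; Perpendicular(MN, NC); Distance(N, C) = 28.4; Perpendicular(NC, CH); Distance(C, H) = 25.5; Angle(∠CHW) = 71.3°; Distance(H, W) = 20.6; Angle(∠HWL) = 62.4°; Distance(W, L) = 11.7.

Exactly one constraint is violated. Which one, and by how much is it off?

Distance(W, L) = 11.7 — off by 4.50.

V = (0.00, 0.00) ✓; VM at -123.8° ✓; |VM| = 10.60 ✓; ∠(VM, MN) = 90.00° ✓; |MN| = 26.70 ✓; ∠(MN, NC) = 90.00° ✓; |NC| = 28.40 ✓; ∠(NC, CH) = 90.00° ✓; |CH| = 25.50 ✓; ∠CHW = 71.30° ✓; |HW| = 20.60 ✓; ∠HWL = 62.40° ✓; |WL| = 7.200 ✗.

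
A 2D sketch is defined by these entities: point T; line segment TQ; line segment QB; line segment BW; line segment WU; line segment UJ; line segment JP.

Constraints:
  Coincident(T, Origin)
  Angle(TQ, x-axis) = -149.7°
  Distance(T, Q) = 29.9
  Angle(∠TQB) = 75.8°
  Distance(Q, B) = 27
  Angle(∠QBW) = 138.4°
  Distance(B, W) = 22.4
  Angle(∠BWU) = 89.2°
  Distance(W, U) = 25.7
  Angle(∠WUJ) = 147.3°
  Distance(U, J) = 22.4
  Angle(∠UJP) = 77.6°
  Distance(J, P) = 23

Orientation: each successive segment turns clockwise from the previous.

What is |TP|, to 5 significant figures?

12.858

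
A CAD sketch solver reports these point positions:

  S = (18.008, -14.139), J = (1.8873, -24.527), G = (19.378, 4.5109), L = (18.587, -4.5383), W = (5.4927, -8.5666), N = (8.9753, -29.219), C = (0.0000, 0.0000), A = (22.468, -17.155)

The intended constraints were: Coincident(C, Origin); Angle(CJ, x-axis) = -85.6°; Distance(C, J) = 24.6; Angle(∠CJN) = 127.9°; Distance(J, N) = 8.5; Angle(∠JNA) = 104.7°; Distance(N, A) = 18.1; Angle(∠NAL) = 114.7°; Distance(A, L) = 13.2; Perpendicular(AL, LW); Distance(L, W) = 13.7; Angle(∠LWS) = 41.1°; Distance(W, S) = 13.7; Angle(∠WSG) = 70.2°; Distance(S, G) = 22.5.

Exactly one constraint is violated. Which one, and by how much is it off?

Distance(S, G) = 22.5 — off by 3.80.

C = (0.00, 0.00) ✓; CJ at -85.60° ✓; |CJ| = 24.60 ✓; ∠CJN = 127.9° ✓; |JN| = 8.500 ✓; ∠JNA = 104.7° ✓; |NA| = 18.10 ✓; ∠NAL = 114.7° ✓; |AL| = 13.20 ✓; ∠(AL, LW) = 90.00° ✓; |LW| = 13.70 ✓; ∠LWS = 41.10° ✓; |WS| = 13.70 ✓; ∠WSG = 70.20° ✓; |SG| = 18.70 ✗.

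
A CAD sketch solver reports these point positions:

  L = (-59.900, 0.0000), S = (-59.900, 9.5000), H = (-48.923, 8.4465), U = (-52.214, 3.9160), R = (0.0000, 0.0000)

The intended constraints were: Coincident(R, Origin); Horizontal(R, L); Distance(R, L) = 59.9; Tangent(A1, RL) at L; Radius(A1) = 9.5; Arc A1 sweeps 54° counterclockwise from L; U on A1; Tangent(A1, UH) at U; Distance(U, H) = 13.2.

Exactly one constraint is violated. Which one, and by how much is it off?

Distance(U, H) = 13.2 — off by 7.60.

R = (0.00, 0.00) ✓; R.y = 0.00, L.y = 0.00 ✓; |RL| = 59.90 ✓; ∠(SL, LR) = 90.00° ✓; |SL| = 9.500 ✓; bearing(S→U) − bearing(S→L) = 54.00° ✓; |SU| = 9.500 ✓; ∠(SU, UH) = 90.00° ✓; |UH| = 5.600 ✗.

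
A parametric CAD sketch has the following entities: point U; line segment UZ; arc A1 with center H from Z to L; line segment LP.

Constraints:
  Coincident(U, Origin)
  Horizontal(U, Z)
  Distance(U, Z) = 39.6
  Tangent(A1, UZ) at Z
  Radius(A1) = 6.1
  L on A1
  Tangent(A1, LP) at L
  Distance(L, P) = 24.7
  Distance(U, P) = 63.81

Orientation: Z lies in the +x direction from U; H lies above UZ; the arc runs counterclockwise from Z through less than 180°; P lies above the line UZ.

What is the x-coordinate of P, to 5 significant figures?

60.286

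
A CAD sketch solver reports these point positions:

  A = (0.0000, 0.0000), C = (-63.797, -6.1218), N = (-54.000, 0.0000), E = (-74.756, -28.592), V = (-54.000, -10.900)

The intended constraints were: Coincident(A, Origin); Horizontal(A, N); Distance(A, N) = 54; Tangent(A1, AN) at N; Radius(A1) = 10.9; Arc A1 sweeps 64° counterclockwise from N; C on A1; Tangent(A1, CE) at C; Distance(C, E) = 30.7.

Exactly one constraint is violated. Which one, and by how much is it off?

Distance(C, E) = 30.7 — off by 5.70.

A = (0.00, 0.00) ✓; A.y = 0.00, N.y = 0.00 ✓; |AN| = 54.00 ✓; ∠(VN, NA) = 90.00° ✓; |VN| = 10.90 ✓; bearing(V→C) − bearing(V→N) = 64.00° ✓; |VC| = 10.90 ✓; ∠(VC, CE) = 90.00° ✓; |CE| = 25.00 ✗.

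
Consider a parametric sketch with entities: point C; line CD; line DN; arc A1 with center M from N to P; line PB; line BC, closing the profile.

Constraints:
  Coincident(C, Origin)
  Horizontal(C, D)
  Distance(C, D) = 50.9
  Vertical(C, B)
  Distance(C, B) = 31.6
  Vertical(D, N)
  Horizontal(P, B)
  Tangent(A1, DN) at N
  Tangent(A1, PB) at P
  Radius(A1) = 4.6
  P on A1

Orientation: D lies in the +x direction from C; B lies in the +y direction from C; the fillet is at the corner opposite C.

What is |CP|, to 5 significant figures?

56.056

C is at the origin; C and D share the same y with |CD| = 50.9 and D on the +x side, so D = (50.900, 0.0000). C and B share the same x with |CB| = 31.6 and B on the +y side, so B = (0.0000, 31.600). The virtual corner opposite C is at (50.900, 31.600). Since A1 is tangent to DN there, MN ⟂ DN and tangency of A1 to PB means the radius MP is perpendicular to PB, with radius 4.6, so the center M sits 4.6 in from both sides at M = (46.300, 27.000). That places the tangent points at N = (50.900, 27.000) on DN and P = (46.300, 31.600) on PB. Then |CP| = |P − C| = 56.056.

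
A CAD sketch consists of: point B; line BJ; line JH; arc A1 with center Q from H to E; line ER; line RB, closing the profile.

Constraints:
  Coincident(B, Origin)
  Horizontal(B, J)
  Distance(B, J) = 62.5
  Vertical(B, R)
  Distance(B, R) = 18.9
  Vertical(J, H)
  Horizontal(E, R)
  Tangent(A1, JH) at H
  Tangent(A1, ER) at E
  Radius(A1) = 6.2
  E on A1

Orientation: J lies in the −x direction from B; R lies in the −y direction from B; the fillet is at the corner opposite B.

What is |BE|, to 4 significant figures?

59.39

B is at the origin; BJ is horizontal with |BJ| = 62.5 and J on the −x side, so J = (-62.50, 0.000). B and R share the same x with |BR| = 18.9 and R on the −y side, so R = (0.000, -18.90). The virtual corner opposite B is at (-62.50, -18.90). The tangent condition forces QH to be normal to JH and since A1 is tangent to ER there, QE ⟂ ER, with radius 6.2, so the center Q sits 6.2 in from both sides at Q = (-56.30, -12.70). That places the tangent points at H = (-62.50, -12.70) on JH and E = (-56.30, -18.90) on ER. Then |BE| = |E − B| = 59.39.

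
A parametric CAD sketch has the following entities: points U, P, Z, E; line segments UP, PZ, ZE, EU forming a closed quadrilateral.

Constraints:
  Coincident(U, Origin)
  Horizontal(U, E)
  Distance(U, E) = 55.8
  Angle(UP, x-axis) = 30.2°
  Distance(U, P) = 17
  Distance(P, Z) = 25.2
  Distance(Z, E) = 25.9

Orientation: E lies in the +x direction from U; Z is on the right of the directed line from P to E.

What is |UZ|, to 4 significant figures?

33.36

Checks: |PZ| = 25.20 ✓; |ZE| = 25.90 ✓.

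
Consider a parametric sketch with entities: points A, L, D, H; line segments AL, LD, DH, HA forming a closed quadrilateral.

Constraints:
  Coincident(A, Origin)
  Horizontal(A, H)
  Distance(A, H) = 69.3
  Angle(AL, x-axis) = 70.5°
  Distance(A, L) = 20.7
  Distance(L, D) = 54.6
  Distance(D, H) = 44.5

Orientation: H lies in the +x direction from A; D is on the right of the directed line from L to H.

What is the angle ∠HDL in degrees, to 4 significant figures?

81.86°

A is at the origin; AH is horizontal with |AH| = 69.3 and H in +x, so H = (69.3, 0). AL runs at 70.5° with |AL| = 20.7, so L = (6.910, 19.51). D is determined by |LD| = 54.6 and |DH| = 44.5 together: it lies at the intersection of circle(L, 54.6) and circle(H, 44.5). With |LH| = 65.37, the foot of the radical line on LH is 40.34 from L and the perpendicular offset is √(54.6² − 40.34²) = 36.79. Taking the right-of-LH solution: D = (34.43, -27.65).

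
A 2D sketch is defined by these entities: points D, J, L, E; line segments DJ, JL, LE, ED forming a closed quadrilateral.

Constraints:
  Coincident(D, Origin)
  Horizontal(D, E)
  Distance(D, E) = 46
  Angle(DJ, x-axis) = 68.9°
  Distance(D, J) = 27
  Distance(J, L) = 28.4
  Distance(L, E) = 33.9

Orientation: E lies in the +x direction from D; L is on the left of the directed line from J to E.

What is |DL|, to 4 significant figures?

49.47

Checks: |JL| = 28.40 ✓; |LE| = 33.90 ✓.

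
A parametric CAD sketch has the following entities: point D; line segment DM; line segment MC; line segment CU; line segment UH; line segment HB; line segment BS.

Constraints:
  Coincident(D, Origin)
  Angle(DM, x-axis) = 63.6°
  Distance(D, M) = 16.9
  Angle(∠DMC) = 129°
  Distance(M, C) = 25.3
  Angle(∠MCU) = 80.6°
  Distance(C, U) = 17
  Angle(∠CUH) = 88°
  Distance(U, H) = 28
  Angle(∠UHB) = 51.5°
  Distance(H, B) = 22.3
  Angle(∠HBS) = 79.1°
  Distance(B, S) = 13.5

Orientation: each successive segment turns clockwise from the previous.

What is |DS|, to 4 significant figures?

29.69

D is at the origin; DM runs at 63.6° with length 16.9, so M = (7.514, 15.14). ∠DMC = 129.0° gives MC at 12.60° from the x-axis; with |MC| = 25.3, C = (32.21, 20.66). ∠MCU = 80.6° gives CU at -86.80° from the x-axis; with |CU| = 17.0, U = (33.15, 3.683). ∠CUH = 88.0° gives UH at -178.8° from the x-axis; with |UH| = 28.0, H = (5.160, 3.097). ∠UHB = 51.5° gives HB at 52.70° from the x-axis; with |HB| = 22.3, B = (18.67, 20.84). ∠HBS = 79.1° gives BS at -48.20° from the x-axis; with |BS| = 13.5, S = (27.67, 10.77). Then |DS| = |S − D| = 29.69.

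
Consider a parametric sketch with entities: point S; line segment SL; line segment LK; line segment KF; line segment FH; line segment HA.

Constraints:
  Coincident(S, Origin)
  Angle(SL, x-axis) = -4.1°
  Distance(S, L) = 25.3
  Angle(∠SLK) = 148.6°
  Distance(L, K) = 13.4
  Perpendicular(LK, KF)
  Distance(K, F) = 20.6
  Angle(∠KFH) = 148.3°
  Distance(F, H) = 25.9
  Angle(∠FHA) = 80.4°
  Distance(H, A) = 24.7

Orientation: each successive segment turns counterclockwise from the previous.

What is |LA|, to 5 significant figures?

32.336

∠KFH = 148.3° gives FH at 149.00° from the x-axis; with |FH| = 25.9, H = (5.4939, 35.982). ∠FHA = 80.4° gives HA at -111.40° from the x-axis; with |HA| = 24.7, A = (-3.5185, 12.985). Then |LA| = |A − L| = 32.336.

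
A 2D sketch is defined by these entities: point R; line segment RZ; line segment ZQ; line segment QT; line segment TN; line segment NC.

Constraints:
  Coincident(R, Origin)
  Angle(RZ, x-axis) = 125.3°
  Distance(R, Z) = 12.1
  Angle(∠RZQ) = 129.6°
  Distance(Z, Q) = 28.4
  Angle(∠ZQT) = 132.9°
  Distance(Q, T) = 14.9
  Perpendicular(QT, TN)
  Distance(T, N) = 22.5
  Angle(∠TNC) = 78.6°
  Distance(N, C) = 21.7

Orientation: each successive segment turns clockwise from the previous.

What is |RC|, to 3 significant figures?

18.5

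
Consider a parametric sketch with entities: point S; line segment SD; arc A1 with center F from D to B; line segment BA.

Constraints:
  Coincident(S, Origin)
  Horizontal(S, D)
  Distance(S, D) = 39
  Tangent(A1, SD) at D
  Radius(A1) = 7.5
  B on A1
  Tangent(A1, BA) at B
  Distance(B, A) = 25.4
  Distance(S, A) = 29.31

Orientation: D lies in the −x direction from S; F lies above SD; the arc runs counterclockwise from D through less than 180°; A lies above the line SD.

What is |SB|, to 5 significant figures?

33.136

S is at the origin; SD is horizontal with |SD| = 39.0 and D on the −x side, so D = (-39.000, 0.0000). The tangent condition forces FD to be normal to SD, so F = D + (0, 7.5) = (-39.000, 7.5000). Since FB ⟂ BA (tangency), |FA| = √(7.5² + 25.4²) = 26.484 regardless of where B sits on A1. So A lies on both circle(S, 29.31) and circle(F, 26.484); the above-SD intersection is A = (-17.758, 23.318). B is the foot of the tangent from A: B = (-33.000, 2.9994).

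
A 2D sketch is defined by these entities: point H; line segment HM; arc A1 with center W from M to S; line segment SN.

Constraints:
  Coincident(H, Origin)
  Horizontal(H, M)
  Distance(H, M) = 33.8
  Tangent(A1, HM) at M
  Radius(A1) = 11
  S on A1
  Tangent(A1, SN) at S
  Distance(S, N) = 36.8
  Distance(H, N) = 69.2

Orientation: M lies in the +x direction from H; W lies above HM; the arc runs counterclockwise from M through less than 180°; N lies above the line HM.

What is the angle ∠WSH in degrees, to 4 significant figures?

24.61°

Checks: |WS| = 11.00 ✓; ∠(WS, SN) = 90.00° ✓; |SN| = 36.80 ✓; |HN| = 69.20 ✓.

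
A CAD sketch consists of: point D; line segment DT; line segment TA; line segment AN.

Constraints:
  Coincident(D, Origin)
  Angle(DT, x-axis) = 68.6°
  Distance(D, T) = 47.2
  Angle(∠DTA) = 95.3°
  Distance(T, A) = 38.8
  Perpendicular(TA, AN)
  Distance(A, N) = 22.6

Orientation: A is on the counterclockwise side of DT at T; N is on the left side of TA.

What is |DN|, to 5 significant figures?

49.579

D is at the origin; DT runs at 68.6° with length 47.2, so T = 47.2·(cos 68.6°, sin 68.6°) = (17.222, 43.946). ∠DTA = 95.3°, so TA runs at 68.6° + (180° − 95.3°) = 153.30° from the x-axis; with |TA| = 38.8, A = T + 38.8·(cos 153.30°, sin 153.30°) = (-17.441, 61.379). TA is perpendicular to AN; with |AN| = 22.6 on the left of TA, N = A + 22.6·(-0.44932, -0.89337) = (-27.595, 41.189). Then |DN| = |N − D| = 49.579.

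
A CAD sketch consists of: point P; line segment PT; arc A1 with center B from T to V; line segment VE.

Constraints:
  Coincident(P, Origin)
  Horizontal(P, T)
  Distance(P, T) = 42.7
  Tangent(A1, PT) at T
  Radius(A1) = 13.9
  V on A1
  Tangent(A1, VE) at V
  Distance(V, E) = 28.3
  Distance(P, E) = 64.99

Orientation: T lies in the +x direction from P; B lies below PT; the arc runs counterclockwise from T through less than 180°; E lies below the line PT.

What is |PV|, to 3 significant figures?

37.9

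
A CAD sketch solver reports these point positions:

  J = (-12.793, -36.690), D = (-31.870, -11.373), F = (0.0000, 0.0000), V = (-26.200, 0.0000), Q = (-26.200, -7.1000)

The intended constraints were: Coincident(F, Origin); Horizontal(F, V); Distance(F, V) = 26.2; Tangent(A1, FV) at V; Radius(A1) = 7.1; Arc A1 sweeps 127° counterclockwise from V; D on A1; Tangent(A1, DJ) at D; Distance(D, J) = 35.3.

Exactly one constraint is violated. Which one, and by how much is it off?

Distance(D, J) = 35.3 — off by 3.60.

F = (0.00, 0.00) ✓; F.y = 0.00, V.y = 0.00 ✓; |FV| = 26.20 ✓; ∠(QV, VF) = 90.00° ✓; |QV| = 7.100 ✓; bearing(Q→D) − bearing(Q→V) = 127.0° ✓; |QD| = 7.100 ✓; ∠(QD, DJ) = 90.00° ✓; |DJ| = 31.70 ✗.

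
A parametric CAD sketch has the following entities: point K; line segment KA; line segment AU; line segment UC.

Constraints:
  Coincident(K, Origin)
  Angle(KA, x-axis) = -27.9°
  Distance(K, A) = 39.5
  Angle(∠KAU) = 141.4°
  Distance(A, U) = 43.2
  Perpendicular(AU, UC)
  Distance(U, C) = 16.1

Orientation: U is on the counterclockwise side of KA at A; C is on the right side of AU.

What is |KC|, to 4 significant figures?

84.54

K is at the origin; KA runs at -27.9° with length 39.5, so A = 39.5·(cos -27.9°, sin -27.9°) = (34.91, -18.48). ∠KAU = 141.4°, so AU runs at -27.9° + (180° − 141.4°) = 10.70° from the x-axis; with |AU| = 43.2, U = A + 43.2·(cos 10.70°, sin 10.70°) = (77.36, -10.46). AU ⟂ UC; with |UC| = 16.1 on the right of AU, C = U + 16.1·(0.1857, -0.9826) = (80.35, -26.28). Then |KC| = |C − K| = 84.54.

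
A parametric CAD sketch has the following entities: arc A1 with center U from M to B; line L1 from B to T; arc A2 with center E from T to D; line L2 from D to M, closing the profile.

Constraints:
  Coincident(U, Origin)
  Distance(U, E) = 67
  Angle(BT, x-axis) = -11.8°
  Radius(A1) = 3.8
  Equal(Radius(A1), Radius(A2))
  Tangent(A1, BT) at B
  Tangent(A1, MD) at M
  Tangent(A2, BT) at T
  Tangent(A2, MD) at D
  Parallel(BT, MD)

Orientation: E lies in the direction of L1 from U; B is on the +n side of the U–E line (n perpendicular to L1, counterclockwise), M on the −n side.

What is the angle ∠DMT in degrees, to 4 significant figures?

6.472°

Tangency of A1 to both parallel lines with radius 3.8 puts B and M at U ± 3.8·n: B = (0.7771, 3.720), M = (-0.7771, -3.720). Equal radii place T and D the same way about E: T = E + 3.8·n = (66.36, -9.982), D = E − 3.8·n = (64.81, -17.42). Then cos ∠DMT = MD·MT / (|MD||MT|), giving 6.472°.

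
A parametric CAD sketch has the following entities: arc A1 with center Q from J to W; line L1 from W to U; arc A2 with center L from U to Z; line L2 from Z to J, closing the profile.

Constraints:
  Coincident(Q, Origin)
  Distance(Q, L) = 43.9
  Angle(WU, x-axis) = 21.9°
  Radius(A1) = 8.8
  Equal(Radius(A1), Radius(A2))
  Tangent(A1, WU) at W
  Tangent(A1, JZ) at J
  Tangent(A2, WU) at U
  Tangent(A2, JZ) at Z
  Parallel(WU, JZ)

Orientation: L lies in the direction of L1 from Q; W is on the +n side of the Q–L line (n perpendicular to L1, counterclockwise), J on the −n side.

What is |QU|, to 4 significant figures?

44.77

Tangency of A1 to both parallel lines with radius 8.8 puts W and J at Q ± 8.8·n: W = (-3.282, 8.165), J = (3.282, -8.165). Equal radii place U and Z the same way about L: U = L + 8.8·n = (37.45, 24.54), Z = L − 8.8·n = (44.01, 8.209). Then |QU| = |U − Q| = 44.77.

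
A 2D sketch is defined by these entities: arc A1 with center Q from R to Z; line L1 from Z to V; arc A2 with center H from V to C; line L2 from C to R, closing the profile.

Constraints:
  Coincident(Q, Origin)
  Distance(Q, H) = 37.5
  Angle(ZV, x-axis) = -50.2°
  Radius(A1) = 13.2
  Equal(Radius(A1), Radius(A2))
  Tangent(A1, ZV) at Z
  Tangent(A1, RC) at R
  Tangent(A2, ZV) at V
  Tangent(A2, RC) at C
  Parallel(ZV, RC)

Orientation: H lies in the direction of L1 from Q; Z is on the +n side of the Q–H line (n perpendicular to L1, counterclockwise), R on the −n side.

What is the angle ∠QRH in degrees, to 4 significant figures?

70.61°

The slot axis is L1's direction at -50.2°, so u = (cos -50.2°, sin -50.2°) = (0.6401, -0.7683) and n = (−sin -50.2°, cos -50.2°) = (0.7683, 0.6401). Q is at the origin and H lies 37.5 along u from Q, so H = 37.5·u = (24.00, -28.81). Tangency of A1 to both parallel lines with radius 13.2 puts Z and R at Q ± 13.2·n: Z = (10.14, 8.449), R = (-10.14, -8.449). Then cos ∠QRH = RQ·RH / (|RQ||RH|), giving 70.61°.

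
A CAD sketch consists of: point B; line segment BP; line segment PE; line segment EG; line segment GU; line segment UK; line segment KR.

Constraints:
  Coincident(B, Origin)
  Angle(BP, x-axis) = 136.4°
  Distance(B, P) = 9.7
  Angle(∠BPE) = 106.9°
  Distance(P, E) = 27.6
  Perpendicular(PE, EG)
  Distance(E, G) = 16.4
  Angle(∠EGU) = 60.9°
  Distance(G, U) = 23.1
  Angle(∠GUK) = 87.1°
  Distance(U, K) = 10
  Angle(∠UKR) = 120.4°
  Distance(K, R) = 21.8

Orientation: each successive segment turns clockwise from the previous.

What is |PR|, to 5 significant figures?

34.613

B is at the origin; BP runs at 136.4° with length 9.7, so P = (-7.0245, 6.6893). ∠BPE = 106.9° gives PE at 63.300° from the x-axis; with |PE| = 27.6, E = (5.3767, 31.346). PE ⟂ EG, so EG runs at -26.700°; with |EG| = 16.4, G = (20.028, 23.978). ∠EGU = 60.9° gives GU at -145.80° from the x-axis; with |GU| = 23.1, U = (0.92247, 10.993). ∠GUK = 87.1° gives UK at 121.30° from the x-axis; with |UK| = 10.0, K = (-4.2727, 19.538). ∠UKR = 120.4° gives KR at 61.700° from the x-axis; with |KR| = 21.8, R = (6.0624, 38.732). Then |PR| = |R − P| = 34.613.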